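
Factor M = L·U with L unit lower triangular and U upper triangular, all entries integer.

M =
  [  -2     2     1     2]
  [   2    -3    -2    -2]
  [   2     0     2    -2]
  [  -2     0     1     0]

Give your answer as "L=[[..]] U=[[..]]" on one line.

  row1 -= -1·row0 → [0,-1,-1,0]
  row2 -= -1·row0 → [0,2,3,0]
  row3 -= 1·row0 → [0,-2,0,-2]
  row2 -= -2·row1 → [0,0,1,0]
  row3 -= 2·row1 → [0,0,2,-2]
  row3 -= 2·row2 → [0,0,0,-2]

L=[[1,0,0,0],[-1,1,0,0],[-1,-2,1,0],[1,2,2,1]] U=[[-2,2,1,2],[0,-1,-1,0],[0,0,1,0],[0,0,0,-2]]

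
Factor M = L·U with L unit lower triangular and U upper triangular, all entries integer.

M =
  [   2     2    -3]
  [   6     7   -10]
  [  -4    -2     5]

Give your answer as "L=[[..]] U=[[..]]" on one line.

  R1 -= 3·R0 → [0,1,-1]
  R2 -= -2·R0 → [0,2,-1]
  R2 -= 2·R1 → [0,0,1]

L=[[1,0,0],[3,1,0],[-2,2,1]] U=[[2,2,-3],[0,1,-1],[0,0,1]]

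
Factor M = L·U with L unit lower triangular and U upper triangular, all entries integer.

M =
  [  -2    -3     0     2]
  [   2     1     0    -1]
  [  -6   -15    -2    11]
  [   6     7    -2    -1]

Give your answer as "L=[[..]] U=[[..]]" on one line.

  R1 -= -1·R0 → [0,-2,0,1]
  R2 -= 3·R0 → [0,-6,-2,5]
  R3 -= -3·R0 → [0,-2,-2,5]
  R2 -= 3·R1 → [0,0,-2,2]
  R3 -= 1·R1 → [0,0,-2,4]
  R3 -= 1·R2 → [0,0,0,2]

L=[[1,0,0,0],[-1,1,0,0],[3,3,1,0],[-3,1,1,1]] U=[[-2,-3,0,2],[0,-2,0,1],[0,0,-2,2],[0,0,0,2]]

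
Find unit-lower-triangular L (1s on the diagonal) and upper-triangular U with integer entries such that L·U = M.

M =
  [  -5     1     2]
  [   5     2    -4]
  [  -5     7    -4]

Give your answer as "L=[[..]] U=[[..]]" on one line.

  row1 -= -1·row0 → [0,3,-2]
  row2 -= 1·row0 → [0,6,-6]
  row2 -= 2·row1 → [0,0,-2]

L=[[1,0,0],[-1,1,0],[1,2,1]] U=[[-5,1,2],[0,3,-2],[0,0,-2]]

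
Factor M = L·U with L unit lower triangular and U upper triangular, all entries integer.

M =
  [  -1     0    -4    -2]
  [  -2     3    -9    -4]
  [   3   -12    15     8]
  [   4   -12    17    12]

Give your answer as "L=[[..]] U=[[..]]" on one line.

L=[[1,0,0,0],[2,1,0,0],[-3,-4,1,0],[-4,-4,3,1]] U=[[-1,0,-4,-2],[0,3,-1,0],[0,0,-1,2],[0,0,0,-2]]

  R1 -= 2·R0 → [0,3,-1,0]
  R2 -= -3·R0 → [0,-12,3,2]
  R3 -= -4·R0 → [0,-12,1,4]
  R2 -= -4·R1 → [0,0,-1,2]
  R3 -= -4·R1 → [0,0,-3,4]
  R3 -= 3·R2 → [0,0,0,-2]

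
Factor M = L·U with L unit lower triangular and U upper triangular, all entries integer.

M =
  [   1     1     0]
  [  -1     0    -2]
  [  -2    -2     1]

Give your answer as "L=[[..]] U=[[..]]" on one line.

L=[[1,0,0],[-1,1,0],[-2,0,1]] U=[[1,1,0],[0,1,-2],[0,0,1]]

  R1 -= -1·R0 → [0,1,-2]
  R2 -= -2·R0 → [0,0,1]
  R2 -= 0·R1 → [0,0,1]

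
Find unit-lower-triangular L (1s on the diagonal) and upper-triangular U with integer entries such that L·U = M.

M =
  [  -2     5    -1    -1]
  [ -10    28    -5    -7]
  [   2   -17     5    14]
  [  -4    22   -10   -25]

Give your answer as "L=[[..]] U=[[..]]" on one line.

L=[[1,0,0,0],[5,1,0,0],[-1,-4,1,0],[2,4,-2,1]] U=[[-2,5,-1,-1],[0,3,0,-2],[0,0,4,5],[0,0,0,-5]]

  r1 -= 5·r0 → [0,3,0,-2]
  r2 -= -1·r0 → [0,-12,4,13]
  r3 -= 2·r0 → [0,12,-8,-23]
  r2 -= -4·r1 → [0,0,4,5]
  r3 -= 4·r1 → [0,0,-8,-15]
  r3 -= -2·r2 → [0,0,0,-5]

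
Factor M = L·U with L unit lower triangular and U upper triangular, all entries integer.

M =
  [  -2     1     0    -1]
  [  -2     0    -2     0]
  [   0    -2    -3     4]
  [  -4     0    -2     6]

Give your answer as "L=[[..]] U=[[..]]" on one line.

  row1 -= 1·row0 → [0,-1,-2,1]
  row2 -= 0·row0 → [0,-2,-3,4]
  row3 -= 2·row0 → [0,-2,-2,8]
  row2 -= 2·row1 → [0,0,1,2]
  row3 -= 2·row1 → [0,0,2,6]
  row3 -= 2·row2 → [0,0,0,2]

L=[[1,0,0,0],[1,1,0,0],[0,2,1,0],[2,2,2,1]] U=[[-2,1,0,-1],[0,-1,-2,1],[0,0,1,2],[0,0,0,2]]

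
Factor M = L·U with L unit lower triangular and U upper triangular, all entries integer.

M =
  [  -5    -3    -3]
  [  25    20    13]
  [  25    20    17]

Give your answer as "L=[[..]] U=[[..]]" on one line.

L=[[1,0,0],[-5,1,0],[-5,1,1]] U=[[-5,-3,-3],[0,5,-2],[0,0,4]]

  row1 -= -5·row0 → [0,5,-2]
  row2 -= -5·row0 → [0,5,2]
  row2 -= 1·row1 → [0,0,4]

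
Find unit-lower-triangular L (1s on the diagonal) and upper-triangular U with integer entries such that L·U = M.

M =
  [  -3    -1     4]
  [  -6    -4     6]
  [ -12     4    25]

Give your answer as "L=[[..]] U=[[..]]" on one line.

L=[[1,0,0],[2,1,0],[4,-4,1]] U=[[-3,-1,4],[0,-2,-2],[0,0,1]]

  r1 -= 2·r0 → [0,-2,-2]
  r2 -= 4·r0 → [0,8,9]
  r2 -= -4·r1 → [0,0,1]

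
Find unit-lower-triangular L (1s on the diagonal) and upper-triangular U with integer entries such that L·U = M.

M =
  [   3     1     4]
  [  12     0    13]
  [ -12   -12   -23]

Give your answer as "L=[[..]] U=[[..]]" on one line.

  r1 -= 4·r0 → [0,-4,-3]
  r2 -= -4·r0 → [0,-8,-7]
  r2 -= 2·r1 → [0,0,-1]

L=[[1,0,0],[4,1,0],[-4,2,1]] U=[[3,1,4],[0,-4,-3],[0,0,-1]]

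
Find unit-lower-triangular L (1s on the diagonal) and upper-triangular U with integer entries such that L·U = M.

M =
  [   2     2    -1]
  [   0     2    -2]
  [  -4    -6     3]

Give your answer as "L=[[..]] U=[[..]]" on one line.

  r1 -= 0·r0 → [0,2,-2]
  r2 -= -2·r0 → [0,-2,1]
  r2 -= -1·r1 → [0,0,-1]

L=[[1,0,0],[0,1,0],[-2,-1,1]] U=[[2,2,-1],[0,2,-2],[0,0,-1]]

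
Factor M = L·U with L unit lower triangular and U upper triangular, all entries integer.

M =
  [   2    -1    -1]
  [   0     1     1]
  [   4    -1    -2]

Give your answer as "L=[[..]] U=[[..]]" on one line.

  r1 -= 0·r0 → [0,1,1]
  r2 -= 2·r0 → [0,1,0]
  r2 -= 1·r1 → [0,0,-1]

L=[[1,0,0],[0,1,0],[2,1,1]] U=[[2,-1,-1],[0,1,1],[0,0,-1]]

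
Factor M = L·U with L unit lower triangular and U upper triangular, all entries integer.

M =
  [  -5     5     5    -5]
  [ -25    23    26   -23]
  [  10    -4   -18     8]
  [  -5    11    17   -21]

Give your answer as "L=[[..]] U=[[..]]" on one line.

L=[[1,0,0,0],[5,1,0,0],[-2,-3,1,0],[1,-3,-3,1]] U=[[-5,5,5,-5],[0,-2,1,2],[0,0,-5,4],[0,0,0,2]]

  R1 -= 5·R0 → [0,-2,1,2]
  R2 -= -2·R0 → [0,6,-8,-2]
  R3 -= 1·R0 → [0,6,12,-16]
  R2 -= -3·R1 → [0,0,-5,4]
  R3 -= -3·R1 → [0,0,15,-10]
  R3 -= -3·R2 → [0,0,0,2]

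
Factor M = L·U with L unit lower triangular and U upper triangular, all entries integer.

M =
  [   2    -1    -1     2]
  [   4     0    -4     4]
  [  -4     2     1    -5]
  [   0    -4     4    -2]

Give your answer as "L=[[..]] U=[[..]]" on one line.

  R1 -= 2·R0 → [0,2,-2,0]
  R2 -= -2·R0 → [0,0,-1,-1]
  R3 -= 0·R0 → [0,-4,4,-2]
  R2 -= 0·R1 → [0,0,-1,-1]
  R3 -= -2·R1 → [0,0,0,-2]
  R3 -= 0·R2 → [0,0,0,-2]

L=[[1,0,0,0],[2,1,0,0],[-2,0,1,0],[0,-2,0,1]] U=[[2,-1,-1,2],[0,2,-2,0],[0,0,-1,-1],[0,0,0,-2]]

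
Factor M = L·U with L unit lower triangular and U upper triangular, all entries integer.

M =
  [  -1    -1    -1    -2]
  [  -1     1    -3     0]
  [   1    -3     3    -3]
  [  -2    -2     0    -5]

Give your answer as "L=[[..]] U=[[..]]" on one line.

  R1 -= 1·R0 → [0,2,-2,2]
  R2 -= -1·R0 → [0,-4,2,-5]
  R3 -= 2·R0 → [0,0,2,-1]
  R2 -= -2·R1 → [0,0,-2,-1]
  R3 -= 0·R1 → [0,0,2,-1]
  R3 -= -1·R2 → [0,0,0,-2]

L=[[1,0,0,0],[1,1,0,0],[-1,-2,1,0],[2,0,-1,1]] U=[[-1,-1,-1,-2],[0,2,-2,2],[0,0,-2,-1],[0,0,0,-2]]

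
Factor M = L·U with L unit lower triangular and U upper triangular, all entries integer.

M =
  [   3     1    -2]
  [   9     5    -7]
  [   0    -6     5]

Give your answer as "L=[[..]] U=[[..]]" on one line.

L=[[1,0,0],[3,1,0],[0,-3,1]] U=[[3,1,-2],[0,2,-1],[0,0,2]]

  row1 -= 3·row0 → [0,2,-1]
  row2 -= 0·row0 → [0,-6,5]
  row2 -= -3·row1 → [0,0,2]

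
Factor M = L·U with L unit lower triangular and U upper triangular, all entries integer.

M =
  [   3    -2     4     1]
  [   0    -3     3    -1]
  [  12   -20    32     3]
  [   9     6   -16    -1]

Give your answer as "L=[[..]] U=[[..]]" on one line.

  r1 -= 0·r0 → [0,-3,3,-1]
  r2 -= 4·r0 → [0,-12,16,-1]
  r3 -= 3·r0 → [0,12,-28,-4]
  r2 -= 4·r1 → [0,0,4,3]
  r3 -= -4·r1 → [0,0,-16,-8]
  r3 -= -4·r2 → [0,0,0,4]

L=[[1,0,0,0],[0,1,0,0],[4,4,1,0],[3,-4,-4,1]] U=[[3,-2,4,1],[0,-3,3,-1],[0,0,4,3],[0,0,0,4]]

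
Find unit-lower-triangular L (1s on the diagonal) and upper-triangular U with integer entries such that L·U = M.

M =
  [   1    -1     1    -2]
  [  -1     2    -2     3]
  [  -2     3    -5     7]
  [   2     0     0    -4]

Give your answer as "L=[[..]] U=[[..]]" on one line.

  R1 -= -1·R0 → [0,1,-1,1]
  R2 -= -2·R0 → [0,1,-3,3]
  R3 -= 2·R0 → [0,2,-2,0]
  R2 -= 1·R1 → [0,0,-2,2]
  R3 -= 2·R1 → [0,0,0,-2]
  R3 -= 0·R2 → [0,0,0,-2]

L=[[1,0,0,0],[-1,1,0,0],[-2,1,1,0],[2,2,0,1]] U=[[1,-1,1,-2],[0,1,-1,1],[0,0,-2,2],[0,0,0,-2]]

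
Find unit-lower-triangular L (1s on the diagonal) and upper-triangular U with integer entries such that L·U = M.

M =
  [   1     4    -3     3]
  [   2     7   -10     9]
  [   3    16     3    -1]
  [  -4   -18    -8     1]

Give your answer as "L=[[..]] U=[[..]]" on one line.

  r1 -= 2·r0 → [0,-1,-4,3]
  r2 -= 3·r0 → [0,4,12,-10]
  r3 -= -4·r0 → [0,-2,-20,13]
  r2 -= -4·r1 → [0,0,-4,2]
  r3 -= 2·r1 → [0,0,-12,7]
  r3 -= 3·r2 → [0,0,0,1]

L=[[1,0,0,0],[2,1,0,0],[3,-4,1,0],[-4,2,3,1]] U=[[1,4,-3,3],[0,-1,-4,3],[0,0,-4,2],[0,0,0,1]]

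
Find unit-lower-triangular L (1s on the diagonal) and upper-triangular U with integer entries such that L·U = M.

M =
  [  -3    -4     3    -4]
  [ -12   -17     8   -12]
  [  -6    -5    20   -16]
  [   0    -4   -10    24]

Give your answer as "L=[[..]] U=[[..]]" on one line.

  r1 -= 4·r0 → [0,-1,-4,4]
  r2 -= 2·r0 → [0,3,14,-8]
  r3 -= 0·r0 → [0,-4,-10,24]
  r2 -= -3·r1 → [0,0,2,4]
  r3 -= 4·r1 → [0,0,6,8]
  r3 -= 3·r2 → [0,0,0,-4]

L=[[1,0,0,0],[4,1,0,0],[2,-3,1,0],[0,4,3,1]] U=[[-3,-4,3,-4],[0,-1,-4,4],[0,0,2,4],[0,0,0,-4]]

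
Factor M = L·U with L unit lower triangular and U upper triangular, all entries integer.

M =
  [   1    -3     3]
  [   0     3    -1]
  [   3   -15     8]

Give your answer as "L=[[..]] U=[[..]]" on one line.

  r1 -= 0·r0 → [0,3,-1]
  r2 -= 3·r0 → [0,-6,-1]
  r2 -= -2·r1 → [0,0,-3]

L=[[1,0,0],[0,1,0],[3,-2,1]] U=[[1,-3,3],[0,3,-1],[0,0,-3]]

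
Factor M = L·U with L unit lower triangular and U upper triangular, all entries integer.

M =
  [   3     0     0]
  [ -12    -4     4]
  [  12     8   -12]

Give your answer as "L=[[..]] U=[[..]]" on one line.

  row1 -= -4·row0 → [0,-4,4]
  row2 -= 4·row0 → [0,8,-12]
  row2 -= -2·row1 → [0,0,-4]

L=[[1,0,0],[-4,1,0],[4,-2,1]] U=[[3,0,0],[0,-4,4],[0,0,-4]]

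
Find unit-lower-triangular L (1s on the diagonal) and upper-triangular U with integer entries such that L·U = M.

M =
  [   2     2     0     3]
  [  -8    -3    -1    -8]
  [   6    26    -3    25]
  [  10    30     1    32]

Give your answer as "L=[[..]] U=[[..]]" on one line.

L=[[1,0,0,0],[-4,1,0,0],[3,4,1,0],[5,4,5,1]] U=[[2,2,0,3],[0,5,-1,4],[0,0,1,0],[0,0,0,1]]

  R1 -= -4·R0 → [0,5,-1,4]
  R2 -= 3·R0 → [0,20,-3,16]
  R3 -= 5·R0 → [0,20,1,17]
  R2 -= 4·R1 → [0,0,1,0]
  R3 -= 4·R1 → [0,0,5,1]
  R3 -= 5·R2 → [0,0,0,1]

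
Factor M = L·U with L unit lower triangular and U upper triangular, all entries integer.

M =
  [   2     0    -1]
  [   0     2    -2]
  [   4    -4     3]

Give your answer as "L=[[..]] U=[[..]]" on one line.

L=[[1,0,0],[0,1,0],[2,-2,1]] U=[[2,0,-1],[0,2,-2],[0,0,1]]

  R1 -= 0·R0 → [0,2,-2]
  R2 -= 2·R0 → [0,-4,5]
  R2 -= -2·R1 → [0,0,1]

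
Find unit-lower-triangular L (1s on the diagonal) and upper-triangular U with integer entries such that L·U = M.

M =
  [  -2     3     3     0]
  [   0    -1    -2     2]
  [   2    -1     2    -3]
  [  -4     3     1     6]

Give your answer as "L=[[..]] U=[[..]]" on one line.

L=[[1,0,0,0],[0,1,0,0],[-1,-2,1,0],[2,3,1,1]] U=[[-2,3,3,0],[0,-1,-2,2],[0,0,1,1],[0,0,0,-1]]

  r1 -= 0·r0 → [0,-1,-2,2]
  r2 -= -1·r0 → [0,2,5,-3]
  r3 -= 2·r0 → [0,-3,-5,6]
  r2 -= -2·r1 → [0,0,1,1]
  r3 -= 3·r1 → [0,0,1,0]
  r3 -= 1·r2 → [0,0,0,-1]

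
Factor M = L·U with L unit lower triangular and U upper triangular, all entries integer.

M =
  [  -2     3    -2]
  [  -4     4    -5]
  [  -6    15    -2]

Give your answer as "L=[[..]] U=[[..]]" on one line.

L=[[1,0,0],[2,1,0],[3,-3,1]] U=[[-2,3,-2],[0,-2,-1],[0,0,1]]

  row1 -= 2·row0 → [0,-2,-1]
  row2 -= 3·row0 → [0,6,4]
  row2 -= -3·row1 → [0,0,1]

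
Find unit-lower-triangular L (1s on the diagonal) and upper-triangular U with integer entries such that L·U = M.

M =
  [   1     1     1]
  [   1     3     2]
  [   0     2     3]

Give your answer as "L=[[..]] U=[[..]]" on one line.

L=[[1,0,0],[1,1,0],[0,1,1]] U=[[1,1,1],[0,2,1],[0,0,2]]

  R1 -= 1·R0 → [0,2,1]
  R2 -= 0·R0 → [0,2,3]
  R2 -= 1·R1 → [0,0,2]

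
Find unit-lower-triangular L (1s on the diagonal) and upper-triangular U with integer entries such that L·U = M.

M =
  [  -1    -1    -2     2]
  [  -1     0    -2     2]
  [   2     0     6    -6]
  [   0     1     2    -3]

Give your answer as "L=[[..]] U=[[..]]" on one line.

L=[[1,0,0,0],[1,1,0,0],[-2,-2,1,0],[0,1,1,1]] U=[[-1,-1,-2,2],[0,1,0,0],[0,0,2,-2],[0,0,0,-1]]

  r1 -= 1·r0 → [0,1,0,0]
  r2 -= -2·r0 → [0,-2,2,-2]
  r3 -= 0·r0 → [0,1,2,-3]
  r2 -= -2·r1 → [0,0,2,-2]
  r3 -= 1·r1 → [0,0,2,-3]
  r3 -= 1·r2 → [0,0,0,-1]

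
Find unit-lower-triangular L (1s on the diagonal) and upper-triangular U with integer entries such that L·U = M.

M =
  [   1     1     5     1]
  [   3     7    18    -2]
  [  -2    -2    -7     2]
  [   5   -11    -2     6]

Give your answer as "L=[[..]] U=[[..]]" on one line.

L=[[1,0,0,0],[3,1,0,0],[-2,0,1,0],[5,-4,-5,1]] U=[[1,1,5,1],[0,4,3,-5],[0,0,3,4],[0,0,0,1]]

  row1 -= 3·row0 → [0,4,3,-5]
  row2 -= -2·row0 → [0,0,3,4]
  row3 -= 5·row0 → [0,-16,-27,1]
  row2 -= 0·row1 → [0,0,3,4]
  row3 -= -4·row1 → [0,0,-15,-19]
  row3 -= -5·row2 → [0,0,0,1]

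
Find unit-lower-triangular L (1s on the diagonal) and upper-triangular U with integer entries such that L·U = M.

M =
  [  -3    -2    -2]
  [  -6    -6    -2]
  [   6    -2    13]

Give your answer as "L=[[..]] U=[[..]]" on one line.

  r1 -= 2·r0 → [0,-2,2]
  r2 -= -2·r0 → [0,-6,9]
  r2 -= 3·r1 → [0,0,3]

L=[[1,0,0],[2,1,0],[-2,3,1]] U=[[-3,-2,-2],[0,-2,2],[0,0,3]]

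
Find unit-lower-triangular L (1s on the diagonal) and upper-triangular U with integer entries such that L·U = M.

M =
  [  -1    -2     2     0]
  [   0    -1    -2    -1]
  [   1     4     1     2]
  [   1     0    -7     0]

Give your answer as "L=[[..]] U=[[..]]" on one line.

  row1 -= 0·row0 → [0,-1,-2,-1]
  row2 -= -1·row0 → [0,2,3,2]
  row3 -= -1·row0 → [0,-2,-5,0]
  row2 -= -2·row1 → [0,0,-1,0]
  row3 -= 2·row1 → [0,0,-1,2]
  row3 -= 1·row2 → [0,0,0,2]

L=[[1,0,0,0],[0,1,0,0],[-1,-2,1,0],[-1,2,1,1]] U=[[-1,-2,2,0],[0,-1,-2,-1],[0,0,-1,0],[0,0,0,2]]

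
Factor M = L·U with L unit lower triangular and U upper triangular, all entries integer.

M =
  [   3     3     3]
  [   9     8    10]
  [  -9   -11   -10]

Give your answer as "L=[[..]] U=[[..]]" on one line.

  r1 -= 3·r0 → [0,-1,1]
  r2 -= -3·r0 → [0,-2,-1]
  r2 -= 2·r1 → [0,0,-3]

L=[[1,0,0],[3,1,0],[-3,2,1]] U=[[3,3,3],[0,-1,1],[0,0,-3]]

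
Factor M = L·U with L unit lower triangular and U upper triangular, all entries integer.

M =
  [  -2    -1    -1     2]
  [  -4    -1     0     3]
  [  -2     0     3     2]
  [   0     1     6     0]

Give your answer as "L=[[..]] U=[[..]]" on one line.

L=[[1,0,0,0],[2,1,0,0],[1,1,1,0],[0,1,2,1]] U=[[-2,-1,-1,2],[0,1,2,-1],[0,0,2,1],[0,0,0,-1]]

  row1 -= 2·row0 → [0,1,2,-1]
  row2 -= 1·row0 → [0,1,4,0]
  row3 -= 0·row0 → [0,1,6,0]
  row2 -= 1·row1 → [0,0,2,1]
  row3 -= 1·row1 → [0,0,4,1]
  row3 -= 2·row2 → [0,0,0,-1]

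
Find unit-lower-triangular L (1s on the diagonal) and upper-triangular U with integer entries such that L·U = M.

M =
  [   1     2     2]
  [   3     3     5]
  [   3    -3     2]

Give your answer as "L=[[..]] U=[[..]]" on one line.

  row1 -= 3·row0 → [0,-3,-1]
  row2 -= 3·row0 → [0,-9,-4]
  row2 -= 3·row1 → [0,0,-1]

L=[[1,0,0],[3,1,0],[3,3,1]] U=[[1,2,2],[0,-3,-1],[0,0,-1]]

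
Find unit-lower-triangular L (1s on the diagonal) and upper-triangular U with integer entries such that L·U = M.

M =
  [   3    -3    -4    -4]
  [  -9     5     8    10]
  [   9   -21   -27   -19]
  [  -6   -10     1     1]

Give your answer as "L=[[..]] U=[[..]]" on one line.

  R1 -= -3·R0 → [0,-4,-4,-2]
  R2 -= 3·R0 → [0,-12,-15,-7]
  R3 -= -2·R0 → [0,-16,-7,-7]
  R2 -= 3·R1 → [0,0,-3,-1]
  R3 -= 4·R1 → [0,0,9,1]
  R3 -= -3·R2 → [0,0,0,-2]

L=[[1,0,0,0],[-3,1,0,0],[3,3,1,0],[-2,4,-3,1]] U=[[3,-3,-4,-4],[0,-4,-4,-2],[0,0,-3,-1],[0,0,0,-2]]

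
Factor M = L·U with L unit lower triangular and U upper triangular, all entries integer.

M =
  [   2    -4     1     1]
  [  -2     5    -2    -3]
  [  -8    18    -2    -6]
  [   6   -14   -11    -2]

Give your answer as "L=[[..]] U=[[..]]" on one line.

L=[[1,0,0,0],[-1,1,0,0],[-4,2,1,0],[3,-2,-4,1]] U=[[2,-4,1,1],[0,1,-1,-2],[0,0,4,2],[0,0,0,-1]]

  row1 -= -1·row0 → [0,1,-1,-2]
  row2 -= -4·row0 → [0,2,2,-2]
  row3 -= 3·row0 → [0,-2,-14,-5]
  row2 -= 2·row1 → [0,0,4,2]
  row3 -= -2·row1 → [0,0,-16,-9]
  row3 -= -4·row2 → [0,0,0,-1]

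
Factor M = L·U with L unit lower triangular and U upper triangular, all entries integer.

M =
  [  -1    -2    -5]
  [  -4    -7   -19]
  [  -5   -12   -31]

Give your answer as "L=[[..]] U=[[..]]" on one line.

L=[[1,0,0],[4,1,0],[5,-2,1]] U=[[-1,-2,-5],[0,1,1],[0,0,-4]]

  row1 -= 4·row0 → [0,1,1]
  row2 -= 5·row0 → [0,-2,-6]
  row2 -= -2·row1 → [0,0,-4]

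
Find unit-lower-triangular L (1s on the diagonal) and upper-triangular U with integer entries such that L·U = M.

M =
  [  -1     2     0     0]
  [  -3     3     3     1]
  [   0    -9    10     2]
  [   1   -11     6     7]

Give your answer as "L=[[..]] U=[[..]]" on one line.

  r1 -= 3·r0 → [0,-3,3,1]
  r2 -= 0·r0 → [0,-9,10,2]
  r3 -= -1·r0 → [0,-9,6,7]
  r2 -= 3·r1 → [0,0,1,-1]
  r3 -= 3·r1 → [0,0,-3,4]
  r3 -= -3·r2 → [0,0,0,1]

L=[[1,0,0,0],[3,1,0,0],[0,3,1,0],[-1,3,-3,1]] U=[[-1,2,0,0],[0,-3,3,1],[0,0,1,-1],[0,0,0,1]]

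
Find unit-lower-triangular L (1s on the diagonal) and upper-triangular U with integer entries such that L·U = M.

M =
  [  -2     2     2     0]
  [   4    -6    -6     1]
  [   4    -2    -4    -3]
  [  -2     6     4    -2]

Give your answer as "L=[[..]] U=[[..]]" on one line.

  row1 -= -2·row0 → [0,-2,-2,1]
  row2 -= -2·row0 → [0,2,0,-3]
  row3 -= 1·row0 → [0,4,2,-2]
  row2 -= -1·row1 → [0,0,-2,-2]
  row3 -= -2·row1 → [0,0,-2,0]
  row3 -= 1·row2 → [0,0,0,2]

L=[[1,0,0,0],[-2,1,0,0],[-2,-1,1,0],[1,-2,1,1]] U=[[-2,2,2,0],[0,-2,-2,1],[0,0,-2,-2],[0,0,0,2]]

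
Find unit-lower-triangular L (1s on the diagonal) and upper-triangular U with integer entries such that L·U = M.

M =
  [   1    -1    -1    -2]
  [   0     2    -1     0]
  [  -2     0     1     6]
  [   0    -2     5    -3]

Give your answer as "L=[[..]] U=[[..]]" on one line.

  r1 -= 0·r0 → [0,2,-1,0]
  r2 -= -2·r0 → [0,-2,-1,2]
  r3 -= 0·r0 → [0,-2,5,-3]
  r2 -= -1·r1 → [0,0,-2,2]
  r3 -= -1·r1 → [0,0,4,-3]
  r3 -= -2·r2 → [0,0,0,1]

L=[[1,0,0,0],[0,1,0,0],[-2,-1,1,0],[0,-1,-2,1]] U=[[1,-1,-1,-2],[0,2,-1,0],[0,0,-2,2],[0,0,0,1]]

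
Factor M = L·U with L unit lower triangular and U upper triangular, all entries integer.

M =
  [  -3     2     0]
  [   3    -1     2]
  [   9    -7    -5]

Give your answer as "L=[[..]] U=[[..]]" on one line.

  row1 -= -1·row0 → [0,1,2]
  row2 -= -3·row0 → [0,-1,-5]
  row2 -= -1·row1 → [0,0,-3]

L=[[1,0,0],[-1,1,0],[-3,-1,1]] U=[[-3,2,0],[0,1,2],[0,0,-3]]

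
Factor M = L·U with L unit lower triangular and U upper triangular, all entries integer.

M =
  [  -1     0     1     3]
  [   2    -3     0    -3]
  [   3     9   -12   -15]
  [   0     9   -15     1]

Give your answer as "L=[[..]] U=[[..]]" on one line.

  R1 -= -2·R0 → [0,-3,2,3]
  R2 -= -3·R0 → [0,9,-9,-6]
  R3 -= 0·R0 → [0,9,-15,1]
  R2 -= -3·R1 → [0,0,-3,3]
  R3 -= -3·R1 → [0,0,-9,10]
  R3 -= 3·R2 → [0,0,0,1]

L=[[1,0,0,0],[-2,1,0,0],[-3,-3,1,0],[0,-3,3,1]] U=[[-1,0,1,3],[0,-3,2,3],[0,0,-3,3],[0,0,0,1]]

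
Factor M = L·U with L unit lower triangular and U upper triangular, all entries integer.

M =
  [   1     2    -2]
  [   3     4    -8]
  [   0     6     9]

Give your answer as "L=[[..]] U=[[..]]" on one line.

  r1 -= 3·r0 → [0,-2,-2]
  r2 -= 0·r0 → [0,6,9]
  r2 -= -3·r1 → [0,0,3]

L=[[1,0,0],[3,1,0],[0,-3,1]] U=[[1,2,-2],[0,-2,-2],[0,0,3]]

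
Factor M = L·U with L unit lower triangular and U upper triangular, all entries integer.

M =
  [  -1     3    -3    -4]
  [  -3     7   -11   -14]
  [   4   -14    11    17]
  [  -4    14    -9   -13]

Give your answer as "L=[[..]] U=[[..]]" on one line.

L=[[1,0,0,0],[3,1,0,0],[-4,1,1,0],[4,-1,1,1]] U=[[-1,3,-3,-4],[0,-2,-2,-2],[0,0,1,3],[0,0,0,-2]]

  r1 -= 3·r0 → [0,-2,-2,-2]
  r2 -= -4·r0 → [0,-2,-1,1]
  r3 -= 4·r0 → [0,2,3,3]
  r2 -= 1·r1 → [0,0,1,3]
  r3 -= -1·r1 → [0,0,1,1]
  r3 -= 1·r2 → [0,0,0,-2]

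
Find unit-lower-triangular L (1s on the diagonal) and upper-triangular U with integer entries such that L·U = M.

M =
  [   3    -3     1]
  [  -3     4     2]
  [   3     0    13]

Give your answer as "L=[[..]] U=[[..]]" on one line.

L=[[1,0,0],[-1,1,0],[1,3,1]] U=[[3,-3,1],[0,1,3],[0,0,3]]

  R1 -= -1·R0 → [0,1,3]
  R2 -= 1·R0 → [0,3,12]
  R2 -= 3·R1 → [0,0,3]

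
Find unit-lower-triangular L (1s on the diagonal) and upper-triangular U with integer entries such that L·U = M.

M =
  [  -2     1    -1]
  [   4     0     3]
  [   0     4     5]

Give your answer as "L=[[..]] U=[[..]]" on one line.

L=[[1,0,0],[-2,1,0],[0,2,1]] U=[[-2,1,-1],[0,2,1],[0,0,3]]

  r1 -= -2·r0 → [0,2,1]
  r2 -= 0·r0 → [0,4,5]
  r2 -= 2·r1 → [0,0,3]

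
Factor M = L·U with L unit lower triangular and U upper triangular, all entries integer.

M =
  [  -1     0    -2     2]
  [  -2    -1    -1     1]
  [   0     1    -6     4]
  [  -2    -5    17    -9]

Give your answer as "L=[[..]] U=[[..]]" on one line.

L=[[1,0,0,0],[2,1,0,0],[0,-1,1,0],[2,5,-2,1]] U=[[-1,0,-2,2],[0,-1,3,-3],[0,0,-3,1],[0,0,0,4]]

  r1 -= 2·r0 → [0,-1,3,-3]
  r2 -= 0·r0 → [0,1,-6,4]
  r3 -= 2·r0 → [0,-5,21,-13]
  r2 -= -1·r1 → [0,0,-3,1]
  r3 -= 5·r1 → [0,0,6,2]
  r3 -= -2·r2 → [0,0,0,4]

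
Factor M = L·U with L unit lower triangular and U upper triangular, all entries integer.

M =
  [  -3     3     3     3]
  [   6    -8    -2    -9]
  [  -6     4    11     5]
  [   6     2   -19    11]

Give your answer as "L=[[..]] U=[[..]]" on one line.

L=[[1,0,0,0],[-2,1,0,0],[2,1,1,0],[-2,-4,3,1]] U=[[-3,3,3,3],[0,-2,4,-3],[0,0,1,2],[0,0,0,-1]]

  row1 -= -2·row0 → [0,-2,4,-3]
  row2 -= 2·row0 → [0,-2,5,-1]
  row3 -= -2·row0 → [0,8,-13,17]
  row2 -= 1·row1 → [0,0,1,2]
  row3 -= -4·row1 → [0,0,3,5]
  row3 -= 3·row2 → [0,0,0,-1]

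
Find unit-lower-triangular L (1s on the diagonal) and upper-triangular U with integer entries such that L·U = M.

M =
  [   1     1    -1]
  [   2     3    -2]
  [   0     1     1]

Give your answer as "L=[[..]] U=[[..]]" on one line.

  r1 -= 2·r0 → [0,1,0]
  r2 -= 0·r0 → [0,1,1]
  r2 -= 1·r1 → [0,0,1]

L=[[1,0,0],[2,1,0],[0,1,1]] U=[[1,1,-1],[0,1,0],[0,0,1]]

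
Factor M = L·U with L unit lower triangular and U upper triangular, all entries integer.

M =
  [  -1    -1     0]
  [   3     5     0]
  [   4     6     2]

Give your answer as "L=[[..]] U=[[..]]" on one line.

  r1 -= -3·r0 → [0,2,0]
  r2 -= -4·r0 → [0,2,2]
  r2 -= 1·r1 → [0,0,2]

L=[[1,0,0],[-3,1,0],[-4,1,1]] U=[[-1,-1,0],[0,2,0],[0,0,2]]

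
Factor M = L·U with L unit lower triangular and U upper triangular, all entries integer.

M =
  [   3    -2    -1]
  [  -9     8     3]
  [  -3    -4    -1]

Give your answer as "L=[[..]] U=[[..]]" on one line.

L=[[1,0,0],[-3,1,0],[-1,-3,1]] U=[[3,-2,-1],[0,2,0],[0,0,-2]]

  R1 -= -3·R0 → [0,2,0]
  R2 -= -1·R0 → [0,-6,-2]
  R2 -= -3·R1 → [0,0,-2]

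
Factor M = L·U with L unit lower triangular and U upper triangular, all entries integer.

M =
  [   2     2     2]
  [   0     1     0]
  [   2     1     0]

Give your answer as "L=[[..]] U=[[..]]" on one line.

  r1 -= 0·r0 → [0,1,0]
  r2 -= 1·r0 → [0,-1,-2]
  r2 -= -1·r1 → [0,0,-2]

L=[[1,0,0],[0,1,0],[1,-1,1]] U=[[2,2,2],[0,1,0],[0,0,-2]]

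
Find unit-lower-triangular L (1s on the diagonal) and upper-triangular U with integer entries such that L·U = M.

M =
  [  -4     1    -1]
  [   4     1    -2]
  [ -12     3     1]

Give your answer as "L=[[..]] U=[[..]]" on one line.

  R1 -= -1·R0 → [0,2,-3]
  R2 -= 3·R0 → [0,0,4]
  R2 -= 0·R1 → [0,0,4]

L=[[1,0,0],[-1,1,0],[3,0,1]] U=[[-4,1,-1],[0,2,-3],[0,0,4]]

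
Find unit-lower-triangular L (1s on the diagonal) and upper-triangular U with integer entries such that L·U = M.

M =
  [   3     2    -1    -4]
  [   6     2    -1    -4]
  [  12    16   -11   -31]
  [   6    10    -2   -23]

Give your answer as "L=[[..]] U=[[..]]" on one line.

  r1 -= 2·r0 → [0,-2,1,4]
  r2 -= 4·r0 → [0,8,-7,-15]
  r3 -= 2·r0 → [0,6,0,-15]
  r2 -= -4·r1 → [0,0,-3,1]
  r3 -= -3·r1 → [0,0,3,-3]
  r3 -= -1·r2 → [0,0,0,-2]

L=[[1,0,0,0],[2,1,0,0],[4,-4,1,0],[2,-3,-1,1]] U=[[3,2,-1,-4],[0,-2,1,4],[0,0,-3,1],[0,0,0,-2]]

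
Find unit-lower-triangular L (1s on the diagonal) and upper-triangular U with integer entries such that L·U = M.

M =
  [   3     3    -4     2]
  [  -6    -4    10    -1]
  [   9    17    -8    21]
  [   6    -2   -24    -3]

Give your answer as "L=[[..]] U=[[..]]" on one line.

L=[[1,0,0,0],[-2,1,0,0],[3,4,1,0],[2,-4,2,1]] U=[[3,3,-4,2],[0,2,2,3],[0,0,-4,3],[0,0,0,-1]]

  R1 -= -2·R0 → [0,2,2,3]
  R2 -= 3·R0 → [0,8,4,15]
  R3 -= 2·R0 → [0,-8,-16,-7]
  R2 -= 4·R1 → [0,0,-4,3]
  R3 -= -4·R1 → [0,0,-8,5]
  R3 -= 2·R2 → [0,0,0,-1]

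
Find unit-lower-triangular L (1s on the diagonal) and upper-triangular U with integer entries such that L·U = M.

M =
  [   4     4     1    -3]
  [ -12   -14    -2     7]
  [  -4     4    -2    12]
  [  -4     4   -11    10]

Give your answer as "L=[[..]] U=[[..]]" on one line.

  R1 -= -3·R0 → [0,-2,1,-2]
  R2 -= -1·R0 → [0,8,-1,9]
  R3 -= -1·R0 → [0,8,-10,7]
  R2 -= -4·R1 → [0,0,3,1]
  R3 -= -4·R1 → [0,0,-6,-1]
  R3 -= -2·R2 → [0,0,0,1]

L=[[1,0,0,0],[-3,1,0,0],[-1,-4,1,0],[-1,-4,-2,1]] U=[[4,4,1,-3],[0,-2,1,-2],[0,0,3,1],[0,0,0,1]]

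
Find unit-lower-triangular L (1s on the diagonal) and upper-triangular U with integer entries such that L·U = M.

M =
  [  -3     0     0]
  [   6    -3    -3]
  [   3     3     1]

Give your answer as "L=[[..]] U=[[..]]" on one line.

L=[[1,0,0],[-2,1,0],[-1,-1,1]] U=[[-3,0,0],[0,-3,-3],[0,0,-2]]

  r1 -= -2·r0 → [0,-3,-3]
  r2 -= -1·r0 → [0,3,1]
  r2 -= -1·r1 → [0,0,-2]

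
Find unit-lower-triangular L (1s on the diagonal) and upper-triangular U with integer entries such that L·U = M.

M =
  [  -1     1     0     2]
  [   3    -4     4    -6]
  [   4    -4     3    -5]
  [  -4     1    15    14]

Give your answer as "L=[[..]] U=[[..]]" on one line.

L=[[1,0,0,0],[-3,1,0,0],[-4,0,1,0],[4,3,1,1]] U=[[-1,1,0,2],[0,-1,4,0],[0,0,3,3],[0,0,0,3]]

  row1 -= -3·row0 → [0,-1,4,0]
  row2 -= -4·row0 → [0,0,3,3]
  row3 -= 4·row0 → [0,-3,15,6]
  row2 -= 0·row1 → [0,0,3,3]
  row3 -= 3·row1 → [0,0,3,6]
  row3 -= 1·row2 → [0,0,0,3]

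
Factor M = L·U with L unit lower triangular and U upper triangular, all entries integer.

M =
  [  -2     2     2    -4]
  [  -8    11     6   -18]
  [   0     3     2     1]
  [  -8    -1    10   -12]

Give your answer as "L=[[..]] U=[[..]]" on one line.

  row1 -= 4·row0 → [0,3,-2,-2]
  row2 -= 0·row0 → [0,3,2,1]
  row3 -= 4·row0 → [0,-9,2,4]
  row2 -= 1·row1 → [0,0,4,3]
  row3 -= -3·row1 → [0,0,-4,-2]
  row3 -= -1·row2 → [0,0,0,1]

L=[[1,0,0,0],[4,1,0,0],[0,1,1,0],[4,-3,-1,1]] U=[[-2,2,2,-4],[0,3,-2,-2],[0,0,4,3],[0,0,0,1]]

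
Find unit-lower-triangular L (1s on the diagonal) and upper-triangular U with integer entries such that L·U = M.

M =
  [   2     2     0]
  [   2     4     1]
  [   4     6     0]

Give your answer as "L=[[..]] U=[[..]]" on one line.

  row1 -= 1·row0 → [0,2,1]
  row2 -= 2·row0 → [0,2,0]
  row2 -= 1·row1 → [0,0,-1]

L=[[1,0,0],[1,1,0],[2,1,1]] U=[[2,2,0],[0,2,1],[0,0,-1]]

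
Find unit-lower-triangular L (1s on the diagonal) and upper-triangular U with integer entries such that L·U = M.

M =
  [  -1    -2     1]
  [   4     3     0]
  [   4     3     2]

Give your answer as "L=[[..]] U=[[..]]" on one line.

  r1 -= -4·r0 → [0,-5,4]
  r2 -= -4·r0 → [0,-5,6]
  r2 -= 1·r1 → [0,0,2]

L=[[1,0,0],[-4,1,0],[-4,1,1]] U=[[-1,-2,1],[0,-5,4],[0,0,2]]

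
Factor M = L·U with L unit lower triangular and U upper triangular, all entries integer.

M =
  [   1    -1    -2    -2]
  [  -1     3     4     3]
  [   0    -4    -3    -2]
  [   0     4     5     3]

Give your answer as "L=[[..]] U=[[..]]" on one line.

L=[[1,0,0,0],[-1,1,0,0],[0,-2,1,0],[0,2,1,1]] U=[[1,-1,-2,-2],[0,2,2,1],[0,0,1,0],[0,0,0,1]]

  row1 -= -1·row0 → [0,2,2,1]
  row2 -= 0·row0 → [0,-4,-3,-2]
  row3 -= 0·row0 → [0,4,5,3]
  row2 -= -2·row1 → [0,0,1,0]
  row3 -= 2·row1 → [0,0,1,1]
  row3 -= 1·row2 → [0,0,0,1]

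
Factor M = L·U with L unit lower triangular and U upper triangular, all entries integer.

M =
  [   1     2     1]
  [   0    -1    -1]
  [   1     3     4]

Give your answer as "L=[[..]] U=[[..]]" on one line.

  row1 -= 0·row0 → [0,-1,-1]
  row2 -= 1·row0 → [0,1,3]
  row2 -= -1·row1 → [0,0,2]

L=[[1,0,0],[0,1,0],[1,-1,1]] U=[[1,2,1],[0,-1,-1],[0,0,2]]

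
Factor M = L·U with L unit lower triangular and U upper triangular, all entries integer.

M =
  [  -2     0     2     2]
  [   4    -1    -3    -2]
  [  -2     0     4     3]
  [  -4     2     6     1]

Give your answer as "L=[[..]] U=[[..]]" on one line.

  R1 -= -2·R0 → [0,-1,1,2]
  R2 -= 1·R0 → [0,0,2,1]
  R3 -= 2·R0 → [0,2,2,-3]
  R2 -= 0·R1 → [0,0,2,1]
  R3 -= -2·R1 → [0,0,4,1]
  R3 -= 2·R2 → [0,0,0,-1]

L=[[1,0,0,0],[-2,1,0,0],[1,0,1,0],[2,-2,2,1]] U=[[-2,0,2,2],[0,-1,1,2],[0,0,2,1],[0,0,0,-1]]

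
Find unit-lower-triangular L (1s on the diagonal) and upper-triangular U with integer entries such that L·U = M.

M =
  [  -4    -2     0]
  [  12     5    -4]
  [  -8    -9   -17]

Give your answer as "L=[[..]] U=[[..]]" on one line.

  R1 -= -3·R0 → [0,-1,-4]
  R2 -= 2·R0 → [0,-5,-17]
  R2 -= 5·R1 → [0,0,3]

L=[[1,0,0],[-3,1,0],[2,5,1]] U=[[-4,-2,0],[0,-1,-4],[0,0,3]]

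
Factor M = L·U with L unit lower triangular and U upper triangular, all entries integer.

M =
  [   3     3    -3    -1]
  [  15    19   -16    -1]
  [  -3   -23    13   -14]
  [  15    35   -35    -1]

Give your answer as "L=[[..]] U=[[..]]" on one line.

L=[[1,0,0,0],[5,1,0,0],[-1,-5,1,0],[5,5,-3,1]] U=[[3,3,-3,-1],[0,4,-1,4],[0,0,5,5],[0,0,0,-1]]

  row1 -= 5·row0 → [0,4,-1,4]
  row2 -= -1·row0 → [0,-20,10,-15]
  row3 -= 5·row0 → [0,20,-20,4]
  row2 -= -5·row1 → [0,0,5,5]
  row3 -= 5·row1 → [0,0,-15,-16]
  row3 -= -3·row2 → [0,0,0,-1]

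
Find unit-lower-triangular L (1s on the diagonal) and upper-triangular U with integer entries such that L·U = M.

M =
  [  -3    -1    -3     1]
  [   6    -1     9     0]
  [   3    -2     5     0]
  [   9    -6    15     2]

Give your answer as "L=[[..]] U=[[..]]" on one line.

  R1 -= -2·R0 → [0,-3,3,2]
  R2 -= -1·R0 → [0,-3,2,1]
  R3 -= -3·R0 → [0,-9,6,5]
  R2 -= 1·R1 → [0,0,-1,-1]
  R3 -= 3·R1 → [0,0,-3,-1]
  R3 -= 3·R2 → [0,0,0,2]

L=[[1,0,0,0],[-2,1,0,0],[-1,1,1,0],[-3,3,3,1]] U=[[-3,-1,-3,1],[0,-3,3,2],[0,0,-1,-1],[0,0,0,2]]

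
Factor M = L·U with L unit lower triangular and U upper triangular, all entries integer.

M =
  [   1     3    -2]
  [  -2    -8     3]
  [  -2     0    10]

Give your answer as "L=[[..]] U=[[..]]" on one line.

  row1 -= -2·row0 → [0,-2,-1]
  row2 -= -2·row0 → [0,6,6]
  row2 -= -3·row1 → [0,0,3]

L=[[1,0,0],[-2,1,0],[-2,-3,1]] U=[[1,3,-2],[0,-2,-1],[0,0,3]]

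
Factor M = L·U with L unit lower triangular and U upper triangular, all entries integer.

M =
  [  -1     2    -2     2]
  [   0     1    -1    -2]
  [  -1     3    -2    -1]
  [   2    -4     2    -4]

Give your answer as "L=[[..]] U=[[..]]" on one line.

L=[[1,0,0,0],[0,1,0,0],[1,1,1,0],[-2,0,-2,1]] U=[[-1,2,-2,2],[0,1,-1,-2],[0,0,1,-1],[0,0,0,-2]]

  R1 -= 0·R0 → [0,1,-1,-2]
  R2 -= 1·R0 → [0,1,0,-3]
  R3 -= -2·R0 → [0,0,-2,0]
  R2 -= 1·R1 → [0,0,1,-1]
  R3 -= 0·R1 → [0,0,-2,0]
  R3 -= -2·R2 → [0,0,0,-2]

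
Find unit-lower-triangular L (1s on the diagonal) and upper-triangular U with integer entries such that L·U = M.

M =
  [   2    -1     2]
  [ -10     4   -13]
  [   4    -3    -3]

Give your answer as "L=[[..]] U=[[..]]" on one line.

L=[[1,0,0],[-5,1,0],[2,1,1]] U=[[2,-1,2],[0,-1,-3],[0,0,-4]]

  row1 -= -5·row0 → [0,-1,-3]
  row2 -= 2·row0 → [0,-1,-7]
  row2 -= 1·row1 → [0,0,-4]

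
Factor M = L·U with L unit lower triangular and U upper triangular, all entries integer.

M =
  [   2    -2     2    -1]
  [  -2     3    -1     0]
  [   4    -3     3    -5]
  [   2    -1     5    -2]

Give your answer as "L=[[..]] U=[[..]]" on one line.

L=[[1,0,0,0],[-1,1,0,0],[2,1,1,0],[1,1,-1,1]] U=[[2,-2,2,-1],[0,1,1,-1],[0,0,-2,-2],[0,0,0,-2]]

  row1 -= -1·row0 → [0,1,1,-1]
  row2 -= 2·row0 → [0,1,-1,-3]
  row3 -= 1·row0 → [0,1,3,-1]
  row2 -= 1·row1 → [0,0,-2,-2]
  row3 -= 1·row1 → [0,0,2,0]
  row3 -= -1·row2 → [0,0,0,-2]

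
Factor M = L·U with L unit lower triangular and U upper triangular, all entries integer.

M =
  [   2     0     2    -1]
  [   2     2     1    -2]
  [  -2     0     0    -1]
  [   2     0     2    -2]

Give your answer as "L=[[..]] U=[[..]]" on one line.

L=[[1,0,0,0],[1,1,0,0],[-1,0,1,0],[1,0,0,1]] U=[[2,0,2,-1],[0,2,-1,-1],[0,0,2,-2],[0,0,0,-1]]

  row1 -= 1·row0 → [0,2,-1,-1]
  row2 -= -1·row0 → [0,0,2,-2]
  row3 -= 1·row0 → [0,0,0,-1]
  row2 -= 0·row1 → [0,0,2,-2]
  row3 -= 0·row1 → [0,0,0,-1]
  row3 -= 0·row2 → [0,0,0,-1]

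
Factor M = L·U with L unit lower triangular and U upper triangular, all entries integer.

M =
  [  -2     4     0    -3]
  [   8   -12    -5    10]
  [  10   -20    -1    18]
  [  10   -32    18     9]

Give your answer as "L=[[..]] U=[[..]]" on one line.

  R1 -= -4·R0 → [0,4,-5,-2]
  R2 -= -5·R0 → [0,0,-1,3]
  R3 -= -5·R0 → [0,-12,18,-6]
  R2 -= 0·R1 → [0,0,-1,3]
  R3 -= -3·R1 → [0,0,3,-12]
  R3 -= -3·R2 → [0,0,0,-3]

L=[[1,0,0,0],[-4,1,0,0],[-5,0,1,0],[-5,-3,-3,1]] U=[[-2,4,0,-3],[0,4,-5,-2],[0,0,-1,3],[0,0,0,-3]]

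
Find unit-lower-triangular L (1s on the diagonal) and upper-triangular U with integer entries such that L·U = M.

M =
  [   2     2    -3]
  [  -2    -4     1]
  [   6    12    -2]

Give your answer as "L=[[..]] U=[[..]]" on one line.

L=[[1,0,0],[-1,1,0],[3,-3,1]] U=[[2,2,-3],[0,-2,-2],[0,0,1]]

  R1 -= -1·R0 → [0,-2,-2]
  R2 -= 3·R0 → [0,6,7]
  R2 -= -3·R1 → [0,0,1]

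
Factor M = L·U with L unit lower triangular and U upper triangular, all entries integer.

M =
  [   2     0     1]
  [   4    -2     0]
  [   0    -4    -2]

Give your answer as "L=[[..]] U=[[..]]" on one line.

L=[[1,0,0],[2,1,0],[0,2,1]] U=[[2,0,1],[0,-2,-2],[0,0,2]]

  r1 -= 2·r0 → [0,-2,-2]
  r2 -= 0·r0 → [0,-4,-2]
  r2 -= 2·r1 → [0,0,2]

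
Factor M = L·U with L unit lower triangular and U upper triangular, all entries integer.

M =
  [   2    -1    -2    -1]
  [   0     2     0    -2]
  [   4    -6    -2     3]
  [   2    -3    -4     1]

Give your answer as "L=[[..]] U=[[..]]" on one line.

L=[[1,0,0,0],[0,1,0,0],[2,-2,1,0],[1,-1,-1,1]] U=[[2,-1,-2,-1],[0,2,0,-2],[0,0,2,1],[0,0,0,1]]

  r1 -= 0·r0 → [0,2,0,-2]
  r2 -= 2·r0 → [0,-4,2,5]
  r3 -= 1·r0 → [0,-2,-2,2]
  r2 -= -2·r1 → [0,0,2,1]
  r3 -= -1·r1 → [0,0,-2,0]
  r3 -= -1·r2 → [0,0,0,1]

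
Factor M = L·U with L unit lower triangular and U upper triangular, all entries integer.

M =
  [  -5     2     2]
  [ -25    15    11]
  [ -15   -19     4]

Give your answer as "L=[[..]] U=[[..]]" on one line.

L=[[1,0,0],[5,1,0],[3,-5,1]] U=[[-5,2,2],[0,5,1],[0,0,3]]

  row1 -= 5·row0 → [0,5,1]
  row2 -= 3·row0 → [0,-25,-2]
  row2 -= -5·row1 → [0,0,3]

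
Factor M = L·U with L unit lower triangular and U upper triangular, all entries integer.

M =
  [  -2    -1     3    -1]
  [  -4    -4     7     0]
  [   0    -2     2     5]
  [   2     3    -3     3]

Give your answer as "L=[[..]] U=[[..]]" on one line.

L=[[1,0,0,0],[2,1,0,0],[0,1,1,0],[-1,-1,1,1]] U=[[-2,-1,3,-1],[0,-2,1,2],[0,0,1,3],[0,0,0,1]]

  R1 -= 2·R0 → [0,-2,1,2]
  R2 -= 0·R0 → [0,-2,2,5]
  R3 -= -1·R0 → [0,2,0,2]
  R2 -= 1·R1 → [0,0,1,3]
  R3 -= -1·R1 → [0,0,1,4]
  R3 -= 1·R2 → [0,0,0,1]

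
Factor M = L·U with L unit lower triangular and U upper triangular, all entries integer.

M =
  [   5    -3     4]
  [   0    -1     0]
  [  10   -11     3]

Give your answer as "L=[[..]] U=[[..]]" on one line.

  r1 -= 0·r0 → [0,-1,0]
  r2 -= 2·r0 → [0,-5,-5]
  r2 -= 5·r1 → [0,0,-5]

L=[[1,0,0],[0,1,0],[2,5,1]] U=[[5,-3,4],[0,-1,0],[0,0,-5]]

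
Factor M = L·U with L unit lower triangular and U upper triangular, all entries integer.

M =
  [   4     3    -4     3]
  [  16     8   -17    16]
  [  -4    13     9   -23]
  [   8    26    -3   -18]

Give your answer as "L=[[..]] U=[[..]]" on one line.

L=[[1,0,0,0],[4,1,0,0],[-1,-4,1,0],[2,-5,0,1]] U=[[4,3,-4,3],[0,-4,-1,4],[0,0,1,-4],[0,0,0,-4]]

  R1 -= 4·R0 → [0,-4,-1,4]
  R2 -= -1·R0 → [0,16,5,-20]
  R3 -= 2·R0 → [0,20,5,-24]
  R2 -= -4·R1 → [0,0,1,-4]
  R3 -= -5·R1 → [0,0,0,-4]
  R3 -= 0·R2 → [0,0,0,-4]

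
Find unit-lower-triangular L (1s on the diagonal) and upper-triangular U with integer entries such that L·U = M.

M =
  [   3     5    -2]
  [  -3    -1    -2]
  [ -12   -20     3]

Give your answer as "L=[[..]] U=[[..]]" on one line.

L=[[1,0,0],[-1,1,0],[-4,0,1]] U=[[3,5,-2],[0,4,-4],[0,0,-5]]

  r1 -= -1·r0 → [0,4,-4]
  r2 -= -4·r0 → [0,0,-5]
  r2 -= 0·r1 → [0,0,-5]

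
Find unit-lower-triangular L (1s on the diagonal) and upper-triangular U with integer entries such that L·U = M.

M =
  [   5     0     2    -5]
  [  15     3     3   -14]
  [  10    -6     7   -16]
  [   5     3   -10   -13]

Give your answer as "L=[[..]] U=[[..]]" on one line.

L=[[1,0,0,0],[3,1,0,0],[2,-2,1,0],[1,1,3,1]] U=[[5,0,2,-5],[0,3,-3,1],[0,0,-3,-4],[0,0,0,3]]

  r1 -= 3·r0 → [0,3,-3,1]
  r2 -= 2·r0 → [0,-6,3,-6]
  r3 -= 1·r0 → [0,3,-12,-8]
  r2 -= -2·r1 → [0,0,-3,-4]
  r3 -= 1·r1 → [0,0,-9,-9]
  r3 -= 3·r2 → [0,0,0,3]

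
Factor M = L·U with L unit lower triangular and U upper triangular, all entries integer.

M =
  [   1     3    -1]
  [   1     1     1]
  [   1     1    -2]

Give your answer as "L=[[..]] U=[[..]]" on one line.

  r1 -= 1·r0 → [0,-2,2]
  r2 -= 1·r0 → [0,-2,-1]
  r2 -= 1·r1 → [0,0,-3]

L=[[1,0,0],[1,1,0],[1,1,1]] U=[[1,3,-1],[0,-2,2],[0,0,-3]]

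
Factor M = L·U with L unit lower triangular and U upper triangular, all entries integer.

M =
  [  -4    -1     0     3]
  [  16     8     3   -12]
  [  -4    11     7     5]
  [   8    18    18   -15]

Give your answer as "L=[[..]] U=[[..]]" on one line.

  r1 -= -4·r0 → [0,4,3,0]
  r2 -= 1·r0 → [0,12,7,2]
  r3 -= -2·r0 → [0,16,18,-9]
  r2 -= 3·r1 → [0,0,-2,2]
  r3 -= 4·r1 → [0,0,6,-9]
  r3 -= -3·r2 → [0,0,0,-3]

L=[[1,0,0,0],[-4,1,0,0],[1,3,1,0],[-2,4,-3,1]] U=[[-4,-1,0,3],[0,4,3,0],[0,0,-2,2],[0,0,0,-3]]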